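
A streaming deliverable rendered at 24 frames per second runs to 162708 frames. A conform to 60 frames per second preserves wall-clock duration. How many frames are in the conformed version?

406770 frames

Frames at target rate = 162708 × (60) / (24) = 406770.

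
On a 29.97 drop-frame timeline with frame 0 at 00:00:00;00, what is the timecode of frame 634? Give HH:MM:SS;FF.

Each 10-minute DF block holds 10 × 60 × 30 − 9 × 2 = 17982 frames. 634 ÷ 17982 → 0 full blocks, remainder 634.
Within the partial block the first minute is 1800 frames and each further minute 1798, so 0 further minute boundaries passed. Total skipped labels = 18 × 0 + 2 × 0 = 0.
Non-drop label index = 634 + 0 = 634; at 30 labels/s that is 00:00:21:04, i.e. DF 00:00:21;04.

00:00:21;04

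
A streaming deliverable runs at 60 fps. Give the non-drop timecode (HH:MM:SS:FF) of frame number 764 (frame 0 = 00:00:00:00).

764 ÷ 60 = 12 full seconds, remainder 44 frames.
12 s = 0 h 0 min 12 s.
Timecode: 00:00:12:44.

00:00:12:44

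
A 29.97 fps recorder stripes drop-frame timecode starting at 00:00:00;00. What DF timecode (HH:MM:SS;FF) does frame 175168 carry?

Ten DF minutes hold 17982 frames, so frame 175168 lies in block 9 (frames 161838–179819) with 13330 frames into that block.
The block's first minute is 1800 frames and the rest 1798 each; 13330 frames reaches minute 7, so 9 × 18 + 7 × 2 = 176 labels have been skipped so far.
Adding those back, label number 175168 + 176 = 175344 at 30 labels/s is 5844 s + 24 f = 1 h 37 min 24 s frame 24, i.e. 01:37:24;24.

01:37:24;24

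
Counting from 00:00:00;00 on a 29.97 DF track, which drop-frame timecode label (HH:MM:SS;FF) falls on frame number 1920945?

17:48:15;19

Ten DF minutes hold 17982 frames, so frame 1920945 lies in block 106 (frames 1906092–1924073) with 14853 frames into that block.
The block's first minute is 1800 frames and the rest 1798 each; 14853 frames reaches minute 8, so 106 × 18 + 8 × 2 = 1924 labels have been skipped so far.
Adding those back, label number 1920945 + 1924 = 1922869 at 30 labels/s is 64095 s + 19 f = 17 h 48 min 15 s frame 19, i.e. 17:48:15;19.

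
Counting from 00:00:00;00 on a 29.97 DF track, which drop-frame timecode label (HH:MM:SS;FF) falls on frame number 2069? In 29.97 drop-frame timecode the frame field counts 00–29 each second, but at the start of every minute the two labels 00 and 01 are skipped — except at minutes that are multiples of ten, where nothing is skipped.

Ten DF minutes hold 17982 frames, so frame 2069 lies in block 0 (frames 0–17981) with 2069 frames into that block.
The block's first minute is 1800 frames and the rest 1798 each; 2069 frames reaches minute 1, so 0 × 18 + 1 × 2 = 2 labels have been skipped so far.
Adding those back, label number 2069 + 2 = 2071 at 30 labels/s is 69 s + 1 f = 0 h 1 min 9 s frame 1, i.e. 00:01:09;01.

00:01:09;01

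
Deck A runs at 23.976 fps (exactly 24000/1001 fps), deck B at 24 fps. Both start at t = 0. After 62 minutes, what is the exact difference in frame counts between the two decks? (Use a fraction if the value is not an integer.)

89280/1001 frames

62 min = 3720 s.
A emits 24000/1001 × 3720 = 89280000/1001 frames; B emits 24 × 3720 = 89280.
Difference = 89280/1001 frames (≈ 89.1908); B is ahead of A.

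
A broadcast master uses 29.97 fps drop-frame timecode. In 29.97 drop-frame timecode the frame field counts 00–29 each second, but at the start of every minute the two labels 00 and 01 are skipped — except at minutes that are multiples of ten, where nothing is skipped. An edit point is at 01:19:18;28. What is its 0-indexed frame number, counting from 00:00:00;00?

Complete 10-minute blocks: 7, each 17982 frames → 125874.
Remaining 9 whole minutes in the current block: 1800 + 8 × 1798 = 16184 frames.
Within the current minute: 18 × 30 + 28 − 2 = 566 (labels ;00/;01 skipped at this minute). Total = 125874 + 16184 + 566 = 142624.

142624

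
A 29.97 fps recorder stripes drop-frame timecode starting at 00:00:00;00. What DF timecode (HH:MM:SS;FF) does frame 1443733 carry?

Ten DF minutes hold 17982 frames, so frame 1443733 lies in block 80 (frames 1438560–1456541) with 5173 frames into that block.
The block's first minute is 1800 frames and the rest 1798 each; 5173 frames reaches minute 2, so 80 × 18 + 2 × 2 = 1444 labels have been skipped so far.
Adding those back, label number 1443733 + 1444 = 1445177 at 30 labels/s is 48172 s + 17 f = 13 h 22 min 52 s frame 17, i.e. 13:22:52;17.

13:22:52;17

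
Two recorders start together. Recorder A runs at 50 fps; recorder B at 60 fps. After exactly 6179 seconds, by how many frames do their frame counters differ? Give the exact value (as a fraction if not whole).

61790 frames

A emits 50 × 6179 = 308950 frames; B emits 60 × 6179 = 370740.
Difference = 61790 frames; B is ahead of A.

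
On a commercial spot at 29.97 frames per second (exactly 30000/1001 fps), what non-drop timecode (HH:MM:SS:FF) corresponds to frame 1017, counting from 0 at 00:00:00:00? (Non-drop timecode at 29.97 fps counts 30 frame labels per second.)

1017 ÷ 30 = 33 full seconds, remainder 27 frames.
33 s = 0 h 0 min 33 s.
Timecode: 00:00:33:27.

00:00:33:27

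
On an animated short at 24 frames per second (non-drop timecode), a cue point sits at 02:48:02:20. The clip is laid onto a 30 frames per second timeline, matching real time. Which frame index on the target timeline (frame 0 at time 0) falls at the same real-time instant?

frame 302485

Source frame index: (2×3600 + 48×60 + 2) × 24 + 20 = 241988.
Real time: 241988 / (24) = 60497/6 s.
Target frame: (60497/6) × (30) = 302485.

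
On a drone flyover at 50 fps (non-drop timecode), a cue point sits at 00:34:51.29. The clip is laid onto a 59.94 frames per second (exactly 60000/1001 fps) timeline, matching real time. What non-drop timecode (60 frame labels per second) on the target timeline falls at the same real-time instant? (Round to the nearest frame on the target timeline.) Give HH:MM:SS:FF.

Source frame index: (0×3600 + 34×60 + 51) × 50 + 29 = 104579.
Real time: 104579 / (50) = 104579/50 s.
Target frame: (104579/50) × (60000/1001) = 125494800/1001 ≈ 125369.431 → 125369.
At 60 labels/s: frame 125369 → 00:34:49:29.

00:34:49:29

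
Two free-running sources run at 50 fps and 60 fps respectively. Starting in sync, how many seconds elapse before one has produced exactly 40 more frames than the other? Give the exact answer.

The gap grows by |60 − 50| = 10 frames per second.
Time for a 40-frame gap: 40 ÷ (10) = 4 s.

4 seconds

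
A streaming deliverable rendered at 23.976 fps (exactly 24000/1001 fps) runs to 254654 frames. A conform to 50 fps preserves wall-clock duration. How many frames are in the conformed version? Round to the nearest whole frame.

531060 frames

Frames at target rate = 254654 × (50) / (24000/1001) = 127454327/240 ≈ 531059.696.
Nearest whole frame: 531060.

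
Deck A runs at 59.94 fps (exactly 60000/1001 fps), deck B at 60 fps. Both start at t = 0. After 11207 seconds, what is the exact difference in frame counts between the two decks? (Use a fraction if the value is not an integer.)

A emits 60000/1001 × 11207 = 96060000/143 frames; B emits 60 × 11207 = 672420.
Difference = 96060/143 frames (≈ 671.7483); B is ahead of A.

96060/143 frames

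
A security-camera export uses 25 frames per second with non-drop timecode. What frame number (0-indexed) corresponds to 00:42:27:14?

63689

Total seconds to the label: (0 × 3600 + 42 × 60 + 27) = 2547.
Frame index = 2547 × 25 + 14 = 63689.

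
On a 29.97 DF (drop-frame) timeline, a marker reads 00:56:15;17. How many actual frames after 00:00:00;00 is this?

101165

Complete 10-minute blocks: 5, each 17982 frames → 89910.
Remaining 6 whole minutes in the current block: 1800 + 5 × 1798 = 10790 frames.
Within the current minute: 15 × 30 + 17 − 2 = 465 (labels ;00/;01 skipped at this minute). Total = 89910 + 10790 + 465 = 101165.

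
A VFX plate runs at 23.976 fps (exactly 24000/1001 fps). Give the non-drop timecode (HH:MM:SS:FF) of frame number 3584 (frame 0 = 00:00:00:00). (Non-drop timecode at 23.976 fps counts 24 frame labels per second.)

3584 ÷ 24 = 149 full seconds, remainder 8 frames.
149 s = 0 h 2 min 29 s.
Timecode: 00:02:29:08.

00:02:29:08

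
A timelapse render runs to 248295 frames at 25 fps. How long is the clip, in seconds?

Running time = 248295 / (25) = 9931.8 s.

9931.8 seconds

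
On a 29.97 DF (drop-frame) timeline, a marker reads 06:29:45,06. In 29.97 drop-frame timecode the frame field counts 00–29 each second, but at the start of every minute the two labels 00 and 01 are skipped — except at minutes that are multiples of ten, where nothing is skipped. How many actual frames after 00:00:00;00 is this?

700854

As if non-drop at 30 labels/s: (6 × 3600 + 29 × 60 + 45) × 30 + 6 = 701556.
Minute boundaries passed: 389; those not divisible by 10: 389 − 38 = 351; dropped labels = 2 × 351 = 702.
Actual frame index = 701556 − 702 = 700854.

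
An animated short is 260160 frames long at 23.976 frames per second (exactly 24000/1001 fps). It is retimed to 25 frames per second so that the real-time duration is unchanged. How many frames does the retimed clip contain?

271271 frames

Target frames = source frames × (target rate / source rate) = 260160 × (25)/(24000/1001) = 260160 × 1001/960 = 271271.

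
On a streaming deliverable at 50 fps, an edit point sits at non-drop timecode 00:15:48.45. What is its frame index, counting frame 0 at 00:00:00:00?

frame 47445

Total seconds to the label: (0 × 3600 + 15 × 60 + 48) = 948.
Frame index = 948 × 50 + 45 = 47445.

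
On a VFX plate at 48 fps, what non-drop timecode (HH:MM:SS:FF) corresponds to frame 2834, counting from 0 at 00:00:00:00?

00:00:59:02

2834 ÷ 48 = 59 full seconds, remainder 2 frames.
59 s = 0 h 0 min 59 s.
Timecode: 00:00:59:02.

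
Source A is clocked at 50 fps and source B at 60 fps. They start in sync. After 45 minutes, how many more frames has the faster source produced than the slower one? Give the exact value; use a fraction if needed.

45 min = 2700 s.
A emits 50 × 2700 = 135000 frames; B emits 60 × 2700 = 162000.
Difference = 27000 frames; B is ahead of A.

27000 frames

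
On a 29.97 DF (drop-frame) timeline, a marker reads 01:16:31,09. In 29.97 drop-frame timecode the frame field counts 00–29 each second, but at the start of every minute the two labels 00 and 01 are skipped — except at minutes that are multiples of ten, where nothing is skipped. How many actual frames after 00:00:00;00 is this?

As if non-drop at 30 labels/s: (1 × 3600 + 16 × 60 + 31) × 30 + 9 = 137739.
Minute boundaries passed: 76; those not divisible by 10: 76 − 7 = 69; dropped labels = 2 × 69 = 138.
Actual frame index = 137739 − 138 = 137601.

137601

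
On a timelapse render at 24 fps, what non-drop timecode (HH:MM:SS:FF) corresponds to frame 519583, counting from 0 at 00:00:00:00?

519583 ÷ 24 = 21649 full seconds, remainder 7 frames.
21649 s = 6 h 0 min 49 s.
Timecode: 06:00:49:07.

06:00:49:07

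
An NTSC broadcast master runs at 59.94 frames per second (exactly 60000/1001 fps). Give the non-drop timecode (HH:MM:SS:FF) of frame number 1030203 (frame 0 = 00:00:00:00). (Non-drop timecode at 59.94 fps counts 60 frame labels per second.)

1030203 ÷ 60 = 17170 full seconds, remainder 3 frames.
17170 s = 4 h 46 min 10 s.
Timecode: 04:46:10:03.

04:46:10:03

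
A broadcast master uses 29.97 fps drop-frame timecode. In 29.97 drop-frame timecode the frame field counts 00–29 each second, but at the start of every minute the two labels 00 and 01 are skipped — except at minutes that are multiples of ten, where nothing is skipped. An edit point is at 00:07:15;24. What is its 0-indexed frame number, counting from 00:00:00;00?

13060

As if non-drop at 30 labels/s: (0 × 3600 + 7 × 60 + 15) × 30 + 24 = 13074.
Minute boundaries passed: 7; those not divisible by 10: 7 − 0 = 7; dropped labels = 2 × 7 = 14.
Actual frame index = 13074 − 14 = 13060.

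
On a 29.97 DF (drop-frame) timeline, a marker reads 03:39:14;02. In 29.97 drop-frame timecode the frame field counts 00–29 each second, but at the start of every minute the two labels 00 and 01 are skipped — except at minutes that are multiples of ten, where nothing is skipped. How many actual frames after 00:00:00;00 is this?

394226

Complete 10-minute blocks: 21, each 17982 frames → 377622.
Remaining 9 whole minutes in the current block: 1800 + 8 × 1798 = 16184 frames.
Within the current minute: 14 × 30 + 2 − 2 = 420 (labels ;00/;01 skipped at this minute). Total = 377622 + 16184 + 420 = 394226.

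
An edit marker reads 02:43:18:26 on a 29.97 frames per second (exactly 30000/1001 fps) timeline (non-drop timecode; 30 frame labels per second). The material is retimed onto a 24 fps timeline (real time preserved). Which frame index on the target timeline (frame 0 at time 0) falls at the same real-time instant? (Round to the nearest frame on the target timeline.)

frame 235408

Source frame index: (2×3600 + 43×60 + 18) × 30 + 26 = 293966.
Real time: 293966 / (30000/1001) = 147129983/15000 s.
Target frame: (147129983/15000) × (24) = 147129983/625 ≈ 235407.973 → 235408.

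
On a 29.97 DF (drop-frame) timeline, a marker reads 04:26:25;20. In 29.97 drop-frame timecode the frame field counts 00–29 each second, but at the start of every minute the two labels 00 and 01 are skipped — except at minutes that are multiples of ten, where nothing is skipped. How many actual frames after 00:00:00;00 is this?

479090

Complete 10-minute blocks: 26, each 17982 frames → 467532.
Remaining 6 whole minutes in the current block: 1800 + 5 × 1798 = 10790 frames.
Within the current minute: 25 × 30 + 20 − 2 = 768 (labels ;00/;01 skipped at this minute). Total = 467532 + 10790 + 768 = 479090.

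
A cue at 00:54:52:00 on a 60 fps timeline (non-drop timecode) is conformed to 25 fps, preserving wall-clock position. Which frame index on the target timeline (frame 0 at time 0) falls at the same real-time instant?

Source frame index: (0×3600 + 54×60 + 52) × 60 + 0 = 197520.
Real time: 197520 / (60) = 3292 s.
Target frame: (3292) × (25) = 82300.

frame 82300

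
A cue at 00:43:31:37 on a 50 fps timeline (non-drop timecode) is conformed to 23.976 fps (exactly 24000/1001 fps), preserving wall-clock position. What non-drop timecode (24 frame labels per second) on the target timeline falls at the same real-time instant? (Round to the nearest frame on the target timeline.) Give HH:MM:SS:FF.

00:43:29:03

Source frame index: (0×3600 + 43×60 + 31) × 50 + 37 = 130587.
Real time: 130587 / (50) = 130587/50 s.
Target frame: (130587/50) × (24000/1001) = 62681760/1001 ≈ 62619.141 → 62619.
At 24 labels/s: frame 62619 → 00:43:29:03.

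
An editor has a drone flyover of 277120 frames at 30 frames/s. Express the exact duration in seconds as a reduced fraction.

Running time = 277120 ÷ (30) = 277120 × 1/30 = 27712/3 s.

27712/3 seconds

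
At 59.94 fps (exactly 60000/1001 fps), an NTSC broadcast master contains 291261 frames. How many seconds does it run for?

4859.20435 seconds

Running time = 291261 / (60000/1001) = 4859.20435 s.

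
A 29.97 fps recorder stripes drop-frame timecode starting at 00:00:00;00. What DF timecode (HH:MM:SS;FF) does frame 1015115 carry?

Ten DF minutes hold 17982 frames, so frame 1015115 lies in block 56 (frames 1006992–1024973) with 8123 frames into that block.
The block's first minute is 1800 frames and the rest 1798 each; 8123 frames reaches minute 4, so 56 × 18 + 4 × 2 = 1016 labels have been skipped so far.
Adding those back, label number 1015115 + 1016 = 1016131 at 30 labels/s is 33871 s + 1 f = 9 h 24 min 31 s frame 1, i.e. 09:24:31;01.

09:24:31;01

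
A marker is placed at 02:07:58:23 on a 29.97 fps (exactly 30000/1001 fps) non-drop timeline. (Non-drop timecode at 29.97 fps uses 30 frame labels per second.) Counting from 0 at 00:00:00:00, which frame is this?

Total seconds to the label: (2 × 3600 + 7 × 60 + 58) = 7678.
Frame index = 7678 × 30 + 23 = 230363.

230363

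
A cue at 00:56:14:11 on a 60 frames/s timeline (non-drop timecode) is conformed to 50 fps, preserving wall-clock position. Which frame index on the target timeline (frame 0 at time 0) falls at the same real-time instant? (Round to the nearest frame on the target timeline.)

Source frame index: (0×3600 + 56×60 + 14) × 60 + 11 = 202451.
Real time: 202451 / (60) = 202451/60 s.
Target frame: (202451/60) × (50) = 1012255/6 ≈ 168709.167 → 168709.

frame 168709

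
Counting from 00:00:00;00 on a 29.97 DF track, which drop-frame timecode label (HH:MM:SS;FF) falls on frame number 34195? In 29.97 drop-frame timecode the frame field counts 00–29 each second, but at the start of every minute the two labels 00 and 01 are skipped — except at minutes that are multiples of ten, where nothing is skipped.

00:19:01;01

Each 10-minute DF block holds 10 × 60 × 30 − 9 × 2 = 17982 frames. 34195 ÷ 17982 → 1 full block, remainder 16213.
Within the partial block the first minute is 1800 frames and each further minute 1798, so 9 further minute boundaries passed. Total skipped labels = 18 × 1 + 2 × 9 = 36.
Non-drop label index = 34195 + 36 = 34231; at 30 labels/s that is 00:19:01:01, i.e. DF 00:19:01;01.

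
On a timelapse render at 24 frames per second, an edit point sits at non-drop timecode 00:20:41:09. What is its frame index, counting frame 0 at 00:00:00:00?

Total seconds to the label: (0 × 3600 + 20 × 60 + 41) = 1241.
Frame index = 1241 × 24 + 9 = 29793.

29793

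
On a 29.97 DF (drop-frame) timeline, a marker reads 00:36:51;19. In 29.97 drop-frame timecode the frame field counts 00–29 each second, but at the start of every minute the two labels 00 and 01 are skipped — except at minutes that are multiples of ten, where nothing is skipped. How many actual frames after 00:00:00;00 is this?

Complete 10-minute blocks: 3, each 17982 frames → 53946.
Remaining 6 whole minutes in the current block: 1800 + 5 × 1798 = 10790 frames.
Within the current minute: 51 × 30 + 19 − 2 = 1547 (labels ;00/;01 skipped at this minute). Total = 53946 + 10790 + 1547 = 66283.

66283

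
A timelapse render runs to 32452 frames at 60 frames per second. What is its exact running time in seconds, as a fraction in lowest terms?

Running time = 32452 ÷ (60) = 32452 × 1/60 = 8113/15 s.

8113/15 seconds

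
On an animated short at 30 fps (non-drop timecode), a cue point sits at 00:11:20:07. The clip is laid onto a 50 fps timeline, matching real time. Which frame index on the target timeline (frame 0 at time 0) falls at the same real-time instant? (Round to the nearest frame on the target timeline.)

frame 34012

Source frame index: (0×3600 + 11×60 + 20) × 30 + 7 = 20407.
Real time: 20407 / (30) = 20407/30 s.
Target frame: (20407/30) × (50) = 102035/3 ≈ 34011.667 → 34012.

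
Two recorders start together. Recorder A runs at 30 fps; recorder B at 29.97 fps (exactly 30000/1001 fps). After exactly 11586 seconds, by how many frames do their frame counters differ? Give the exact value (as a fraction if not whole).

347580/1001 frames

A emits 30 × 11586 = 347580 frames; B emits 30000/1001 × 11586 = 347580000/1001.
Difference = 347580/1001 frames (≈ 347.2328); B is behind A.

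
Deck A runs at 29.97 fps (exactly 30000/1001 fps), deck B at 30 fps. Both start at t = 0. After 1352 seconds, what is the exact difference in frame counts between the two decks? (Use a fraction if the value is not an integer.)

3120/77 frames

A emits 30000/1001 × 1352 = 3120000/77 frames; B emits 30 × 1352 = 40560.
Difference = 3120/77 frames (≈ 40.5195); B is ahead of A.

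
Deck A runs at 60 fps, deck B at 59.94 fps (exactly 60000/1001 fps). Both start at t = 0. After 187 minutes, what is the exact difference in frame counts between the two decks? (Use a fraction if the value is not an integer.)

187 min = 11220 s.
A emits 60 × 11220 = 673200 frames; B emits 60000/1001 × 11220 = 61200000/91.
Difference = 61200/91 frames (≈ 672.5275); B is behind A.

61200/91 frames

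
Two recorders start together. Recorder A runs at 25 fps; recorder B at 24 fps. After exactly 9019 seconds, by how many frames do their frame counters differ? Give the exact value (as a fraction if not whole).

A emits 25 × 9019 = 225475 frames; B emits 24 × 9019 = 216456.
Difference = 9019 frames; B is behind A.

9019 frames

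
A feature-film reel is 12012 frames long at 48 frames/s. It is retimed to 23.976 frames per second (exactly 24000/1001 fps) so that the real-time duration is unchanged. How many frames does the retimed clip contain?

6000 frames

Target frames = source frames × (target rate / source rate) = 12012 × (24000/1001)/(48) = 12012 × 500/1001 = 6000.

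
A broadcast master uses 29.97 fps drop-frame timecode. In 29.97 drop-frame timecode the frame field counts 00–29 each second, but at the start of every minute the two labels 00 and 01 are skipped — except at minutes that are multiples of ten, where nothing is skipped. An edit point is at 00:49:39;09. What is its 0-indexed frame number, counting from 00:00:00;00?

As if non-drop at 30 labels/s: (0 × 3600 + 49 × 60 + 39) × 30 + 9 = 89379.
Minute boundaries passed: 49; those not divisible by 10: 49 − 4 = 45; dropped labels = 2 × 45 = 90.
Actual frame index = 89379 − 90 = 89289.

89289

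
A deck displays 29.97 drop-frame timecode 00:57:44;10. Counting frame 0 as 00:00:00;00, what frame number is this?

Complete 10-minute blocks: 5, each 17982 frames → 89910.
Remaining 7 whole minutes in the current block: 1800 + 6 × 1798 = 12588 frames.
Within the current minute: 44 × 30 + 10 − 2 = 1328 (labels ;00/;01 skipped at this minute). Total = 89910 + 12588 + 1328 = 103826.

103826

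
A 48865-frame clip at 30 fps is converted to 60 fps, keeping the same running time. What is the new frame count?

Target frames = source frames × (target rate / source rate) = 48865 × (60)/(30) = 48865 × 2 = 97730.

97730 frames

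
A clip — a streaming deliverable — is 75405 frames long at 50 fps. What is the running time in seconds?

1508.1 seconds

Running time = 75405 / (50) = 1508.1 s.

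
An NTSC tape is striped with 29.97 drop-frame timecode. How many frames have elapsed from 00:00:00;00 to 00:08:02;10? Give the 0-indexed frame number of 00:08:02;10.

14454

Complete 10-minute blocks: 0, each 17982 frames → 0.
Remaining 8 whole minutes in the current block: 1800 + 7 × 1798 = 14386 frames.
Within the current minute: 2 × 30 + 10 − 2 = 68 (labels ;00/;01 skipped at this minute). Total = 0 + 14386 + 68 = 14454.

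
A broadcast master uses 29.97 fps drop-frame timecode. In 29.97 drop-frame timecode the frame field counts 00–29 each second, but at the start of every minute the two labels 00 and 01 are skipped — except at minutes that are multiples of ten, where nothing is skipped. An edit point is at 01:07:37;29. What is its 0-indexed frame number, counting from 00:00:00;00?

121617

Complete 10-minute blocks: 6, each 17982 frames → 107892.
Remaining 7 whole minutes in the current block: 1800 + 6 × 1798 = 12588 frames.
Within the current minute: 37 × 30 + 29 − 2 = 1137 (labels ;00/;01 skipped at this minute). Total = 107892 + 12588 + 1137 = 121617.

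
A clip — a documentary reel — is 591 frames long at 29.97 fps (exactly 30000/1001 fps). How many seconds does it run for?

19.7197 seconds

Running time = 591 / (30000/1001) = 19.7197 s.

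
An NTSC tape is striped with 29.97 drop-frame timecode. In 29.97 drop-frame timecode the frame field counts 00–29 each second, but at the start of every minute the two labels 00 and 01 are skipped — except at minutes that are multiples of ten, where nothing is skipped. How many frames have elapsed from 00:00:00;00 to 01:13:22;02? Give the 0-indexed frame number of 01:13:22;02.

131930

Complete 10-minute blocks: 7, each 17982 frames → 125874.
Remaining 3 whole minutes in the current block: 1800 + 2 × 1798 = 5396 frames.
Within the current minute: 22 × 30 + 2 − 2 = 660 (labels ;00/;01 skipped at this minute). Total = 125874 + 5396 + 660 = 131930.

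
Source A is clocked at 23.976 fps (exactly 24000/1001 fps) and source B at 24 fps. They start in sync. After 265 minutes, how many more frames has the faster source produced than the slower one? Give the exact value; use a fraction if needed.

265 min = 15900 s.
A emits 24000/1001 × 15900 = 381600000/1001 frames; B emits 24 × 15900 = 381600.
Difference = 381600/1001 frames (≈ 381.2188); B is ahead of A.

381600/1001 frames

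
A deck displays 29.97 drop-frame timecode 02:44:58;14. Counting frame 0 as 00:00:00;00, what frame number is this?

296658

Complete 10-minute blocks: 16, each 17982 frames → 287712.
Remaining 4 whole minutes in the current block: 1800 + 3 × 1798 = 7194 frames.
Within the current minute: 58 × 30 + 14 − 2 = 1752 (labels ;00/;01 skipped at this minute). Total = 287712 + 7194 + 1752 = 296658.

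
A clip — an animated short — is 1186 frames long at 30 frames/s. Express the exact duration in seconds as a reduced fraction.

593/15 seconds

Running time = 1186 ÷ (30) = 1186 × 1/30 = 593/15 s.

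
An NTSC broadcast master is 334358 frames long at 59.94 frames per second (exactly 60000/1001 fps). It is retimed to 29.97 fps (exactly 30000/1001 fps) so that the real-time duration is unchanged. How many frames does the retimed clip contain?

Target frames = source frames × (target rate / source rate) = 334358 × (30000/1001)/(60000/1001) = 334358 × 1/2 = 167179.

167179 frames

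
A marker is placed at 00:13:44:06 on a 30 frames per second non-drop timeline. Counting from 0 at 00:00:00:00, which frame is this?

Total seconds to the label: (0 × 3600 + 13 × 60 + 44) = 824.
Frame index = 824 × 30 + 6 = 24726.

24726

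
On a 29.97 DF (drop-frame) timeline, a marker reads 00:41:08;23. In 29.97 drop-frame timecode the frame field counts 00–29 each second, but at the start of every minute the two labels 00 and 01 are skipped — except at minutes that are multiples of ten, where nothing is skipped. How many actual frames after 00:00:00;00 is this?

73989

Complete 10-minute blocks: 4, each 17982 frames → 71928.
Remaining 1 whole minute in the current block: 1800 + 0 × 1798 = 1800 frames.
Within the current minute: 8 × 30 + 23 − 2 = 261 (labels ;00/;01 skipped at this minute). Total = 71928 + 1800 + 261 = 73989.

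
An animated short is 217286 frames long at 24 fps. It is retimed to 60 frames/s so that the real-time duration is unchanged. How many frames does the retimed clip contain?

543215 frames

Frames at target rate = 217286 × (60) / (24) = 543215.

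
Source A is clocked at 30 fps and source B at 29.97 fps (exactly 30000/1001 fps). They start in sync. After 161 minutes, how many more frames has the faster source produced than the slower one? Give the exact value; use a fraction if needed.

41400/143 frames

161 min = 9660 s.
A emits 30 × 9660 = 289800 frames; B emits 30000/1001 × 9660 = 41400000/143.
Difference = 41400/143 frames (≈ 289.5105); B is behind A.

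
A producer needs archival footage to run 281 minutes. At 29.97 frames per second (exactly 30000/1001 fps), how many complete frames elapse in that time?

505294 frames

281 min = 16860 s.
Frames = 16860 × 30000/1001 = 505800000/1001 ≈ 505294.7053.
Complete frames: 505294.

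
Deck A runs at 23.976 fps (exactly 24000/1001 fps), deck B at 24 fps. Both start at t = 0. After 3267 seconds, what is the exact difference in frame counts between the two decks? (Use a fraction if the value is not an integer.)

7128/91 frames

A emits 24000/1001 × 3267 = 7128000/91 frames; B emits 24 × 3267 = 78408.
Difference = 7128/91 frames (≈ 78.3297); B is ahead of A.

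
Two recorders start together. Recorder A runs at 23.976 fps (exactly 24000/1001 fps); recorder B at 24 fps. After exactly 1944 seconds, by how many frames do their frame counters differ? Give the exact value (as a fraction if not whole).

46656/1001 frames

A emits 24000/1001 × 1944 = 46656000/1001 frames; B emits 24 × 1944 = 46656.
Difference = 46656/1001 frames (≈ 46.6094); B is ahead of A.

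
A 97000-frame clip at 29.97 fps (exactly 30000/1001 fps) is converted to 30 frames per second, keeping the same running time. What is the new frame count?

Target frames = source frames × (target rate / source rate) = 97000 × (30)/(30000/1001) = 97000 × 1001/1000 = 97097.

97097 frames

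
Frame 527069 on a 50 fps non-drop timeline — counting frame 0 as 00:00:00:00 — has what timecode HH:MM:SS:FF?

527069 ÷ 50 = 10541 full seconds, remainder 19 frames.
10541 s = 2 h 55 min 41 s.
Timecode: 02:55:41:19.

02:55:41:19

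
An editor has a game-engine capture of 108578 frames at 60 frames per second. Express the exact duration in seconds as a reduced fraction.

Running time = 108578 ÷ (60) = 108578 × 1/60 = 54289/30 s.

54289/30 seconds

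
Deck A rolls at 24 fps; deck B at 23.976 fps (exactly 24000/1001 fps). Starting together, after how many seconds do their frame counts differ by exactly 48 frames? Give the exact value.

2002 seconds

The gap grows by |24000/1001 − 24| = 24/1001 frames per second.
Time for a 48-frame gap: 48 ÷ (24/1001) = 2002 s.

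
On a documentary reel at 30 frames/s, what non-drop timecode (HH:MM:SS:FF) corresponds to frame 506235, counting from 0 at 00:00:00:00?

04:41:14:15

506235 ÷ 30 = 16874 full seconds, remainder 15 frames.
16874 s = 4 h 41 min 14 s.
Timecode: 04:41:14:15.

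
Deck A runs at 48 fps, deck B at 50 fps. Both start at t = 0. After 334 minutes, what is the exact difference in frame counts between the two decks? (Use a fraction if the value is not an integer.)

40080 frames

334 min = 20040 s.
A emits 48 × 20040 = 961920 frames; B emits 50 × 20040 = 1002000.
Difference = 40080 frames; B is ahead of A.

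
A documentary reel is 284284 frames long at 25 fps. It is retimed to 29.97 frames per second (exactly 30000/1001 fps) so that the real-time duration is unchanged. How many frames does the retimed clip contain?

Target frames = source frames × (target rate / source rate) = 284284 × (30000/1001)/(25) = 284284 × 1200/1001 = 340800.

340800 frames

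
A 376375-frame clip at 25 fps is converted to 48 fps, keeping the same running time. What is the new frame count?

722640 frames

Target frames = source frames × (target rate / source rate) = 376375 × (48)/(25) = 376375 × 48/25 = 722640.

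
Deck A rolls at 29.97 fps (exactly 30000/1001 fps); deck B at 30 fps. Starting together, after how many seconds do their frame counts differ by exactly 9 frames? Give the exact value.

300.3 seconds

The gap grows by |30 − 30000/1001| = 30/1001 frames per second.
Time for a 9-frame gap: 9 ÷ (30/1001) = 300.3 s.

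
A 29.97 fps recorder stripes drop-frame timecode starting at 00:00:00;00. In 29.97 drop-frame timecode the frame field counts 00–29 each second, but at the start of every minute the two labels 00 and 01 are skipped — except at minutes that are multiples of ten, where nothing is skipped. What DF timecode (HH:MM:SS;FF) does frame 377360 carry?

Each 10-minute DF block holds 10 × 60 × 30 − 9 × 2 = 17982 frames. 377360 ÷ 17982 → 20 full blocks, remainder 17720.
Within the partial block the first minute is 1800 frames and each further minute 1798, so 9 further minute boundaries passed. Total skipped labels = 18 × 20 + 2 × 9 = 378.
Non-drop label index = 377360 + 378 = 377738; at 30 labels/s that is 03:29:51:08, i.e. DF 03:29:51;08.

03:29:51;08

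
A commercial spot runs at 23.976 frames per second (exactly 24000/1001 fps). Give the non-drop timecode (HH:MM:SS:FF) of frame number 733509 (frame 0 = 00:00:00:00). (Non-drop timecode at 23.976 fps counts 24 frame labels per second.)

733509 ÷ 24 = 30562 full seconds, remainder 21 frames.
30562 s = 8 h 29 min 22 s.
Timecode: 08:29:22:21.

08:29:22:21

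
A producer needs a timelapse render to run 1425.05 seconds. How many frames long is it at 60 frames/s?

85503 frames

Frames = 1425.05 × 60 = 85503.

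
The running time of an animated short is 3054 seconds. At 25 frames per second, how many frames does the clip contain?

76350 frames

Frames = 3054 × 25 = 76350.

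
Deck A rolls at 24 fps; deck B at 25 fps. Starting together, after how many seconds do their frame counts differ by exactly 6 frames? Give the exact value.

The gap grows by |25 − 24| = 1 frame per second.
Time for a 6-frame gap: 6 ÷ (1) = 6 s.

6 seconds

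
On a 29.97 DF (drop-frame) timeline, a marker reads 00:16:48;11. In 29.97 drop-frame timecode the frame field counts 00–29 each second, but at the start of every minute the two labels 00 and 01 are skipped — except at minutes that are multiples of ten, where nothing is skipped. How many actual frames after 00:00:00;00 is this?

As if non-drop at 30 labels/s: (0 × 3600 + 16 × 60 + 48) × 30 + 11 = 30251.
Minute boundaries passed: 16; those not divisible by 10: 16 − 1 = 15; dropped labels = 2 × 15 = 30.
Actual frame index = 30251 − 30 = 30221.

30221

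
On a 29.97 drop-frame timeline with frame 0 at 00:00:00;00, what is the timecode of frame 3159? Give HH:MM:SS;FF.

Ten DF minutes hold 17982 frames, so frame 3159 lies in block 0 (frames 0–17981) with 3159 frames into that block.
The block's first minute is 1800 frames and the rest 1798 each; 3159 frames reaches minute 1, so 0 × 18 + 1 × 2 = 2 labels have been skipped so far.
Adding those back, label number 3159 + 2 = 3161 at 30 labels/s is 105 s + 11 f = 0 h 1 min 45 s frame 11, i.e. 00:01:45;11.

00:01:45;11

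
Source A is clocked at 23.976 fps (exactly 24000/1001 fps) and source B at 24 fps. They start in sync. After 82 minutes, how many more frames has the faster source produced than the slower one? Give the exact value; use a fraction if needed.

82 min = 4920 s.
A emits 24000/1001 × 4920 = 118080000/1001 frames; B emits 24 × 4920 = 118080.
Difference = 118080/1001 frames (≈ 117.9620); B is ahead of A.

118080/1001 frames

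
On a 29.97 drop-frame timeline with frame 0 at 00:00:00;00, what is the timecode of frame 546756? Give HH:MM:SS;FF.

Ten DF minutes hold 17982 frames, so frame 546756 lies in block 30 (frames 539460–557441) with 7296 frames into that block.
The block's first minute is 1800 frames and the rest 1798 each; 7296 frames reaches minute 4, so 30 × 18 + 4 × 2 = 548 labels have been skipped so far.
Adding those back, label number 546756 + 548 = 547304 at 30 labels/s is 18243 s + 14 f = 5 h 4 min 3 s frame 14, i.e. 05:04:03;14.

05:04:03;14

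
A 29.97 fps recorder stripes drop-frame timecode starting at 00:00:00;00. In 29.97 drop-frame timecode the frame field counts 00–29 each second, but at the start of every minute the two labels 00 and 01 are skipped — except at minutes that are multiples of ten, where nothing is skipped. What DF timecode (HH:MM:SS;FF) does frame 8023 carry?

00:04:27;21

Each 10-minute DF block holds 10 × 60 × 30 − 9 × 2 = 17982 frames. 8023 ÷ 17982 → 0 full blocks, remainder 8023.
Within the partial block the first minute is 1800 frames and each further minute 1798, so 4 further minute boundaries passed. Total skipped labels = 18 × 0 + 2 × 4 = 8.
Non-drop label index = 8023 + 8 = 8031; at 30 labels/s that is 00:04:27:21, i.e. DF 00:04:27;21.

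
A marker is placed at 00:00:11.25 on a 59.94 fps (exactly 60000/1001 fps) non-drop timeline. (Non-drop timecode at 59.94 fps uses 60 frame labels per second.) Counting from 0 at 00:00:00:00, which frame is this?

Total seconds to the label: (0 × 3600 + 0 × 60 + 11) = 11.
Frame index = 11 × 60 + 25 = 685.

frame 685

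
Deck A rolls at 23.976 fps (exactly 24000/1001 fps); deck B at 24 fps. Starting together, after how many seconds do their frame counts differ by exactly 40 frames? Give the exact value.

The gap grows by |24 − 24000/1001| = 24/1001 frames per second.
Time for a 40-frame gap: 40 ÷ (24/1001) = 5005/3 s.

5005/3 seconds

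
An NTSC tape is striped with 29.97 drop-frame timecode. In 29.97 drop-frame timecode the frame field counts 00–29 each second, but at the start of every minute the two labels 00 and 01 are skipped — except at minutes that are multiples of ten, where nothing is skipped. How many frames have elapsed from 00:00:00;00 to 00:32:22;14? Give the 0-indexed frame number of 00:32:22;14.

58216

Complete 10-minute blocks: 3, each 17982 frames → 53946.
Remaining 2 whole minutes in the current block: 1800 + 1 × 1798 = 3598 frames.
Within the current minute: 22 × 30 + 14 − 2 = 672 (labels ;00/;01 skipped at this minute). Total = 53946 + 3598 + 672 = 58216.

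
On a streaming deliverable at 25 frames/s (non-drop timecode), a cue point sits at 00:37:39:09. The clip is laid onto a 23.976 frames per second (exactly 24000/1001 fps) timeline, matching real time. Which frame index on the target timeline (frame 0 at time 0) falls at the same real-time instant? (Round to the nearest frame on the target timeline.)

Source frame index: (0×3600 + 37×60 + 39) × 25 + 9 = 56484.
Real time: 56484 / (25) = 56484/25 s.
Target frame: (56484/25) × (24000/1001) = 54224640/1001 ≈ 54170.470 → 54170.

frame 54170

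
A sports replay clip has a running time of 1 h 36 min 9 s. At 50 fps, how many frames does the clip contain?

288450 frames

1 h 36 min 9 s = 5769 s.
Frames = 5769 × 50 = 288450.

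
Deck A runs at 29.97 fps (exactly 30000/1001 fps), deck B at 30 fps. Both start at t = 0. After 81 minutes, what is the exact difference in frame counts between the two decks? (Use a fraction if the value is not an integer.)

145800/1001 frames

81 min = 4860 s.
A emits 30000/1001 × 4860 = 145800000/1001 frames; B emits 30 × 4860 = 145800.
Difference = 145800/1001 frames (≈ 145.6543); B is ahead of A.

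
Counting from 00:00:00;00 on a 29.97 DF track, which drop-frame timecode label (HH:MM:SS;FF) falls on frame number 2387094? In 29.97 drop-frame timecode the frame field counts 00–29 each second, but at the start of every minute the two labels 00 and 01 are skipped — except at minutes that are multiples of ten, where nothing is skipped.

Each 10-minute DF block holds 10 × 60 × 30 − 9 × 2 = 17982 frames. 2387094 ÷ 17982 → 132 full blocks, remainder 13470.
Within the partial block the first minute is 1800 frames and each further minute 1798, so 7 further minute boundaries passed. Total skipped labels = 18 × 132 + 2 × 7 = 2390.
Non-drop label index = 2387094 + 2390 = 2389484; at 30 labels/s that is 22:07:29:14, i.e. DF 22:07:29;14.

22:07:29;14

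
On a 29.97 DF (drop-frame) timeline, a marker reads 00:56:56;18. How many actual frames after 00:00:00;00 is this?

102396

As if non-drop at 30 labels/s: (0 × 3600 + 56 × 60 + 56) × 30 + 18 = 102498.
Minute boundaries passed: 56; those not divisible by 10: 56 − 5 = 51; dropped labels = 2 × 51 = 102.
Actual frame index = 102498 − 102 = 102396.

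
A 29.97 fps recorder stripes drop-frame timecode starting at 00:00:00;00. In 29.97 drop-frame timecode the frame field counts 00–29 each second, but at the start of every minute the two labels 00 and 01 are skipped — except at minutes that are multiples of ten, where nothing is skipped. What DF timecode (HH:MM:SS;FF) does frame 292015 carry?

02:42:23;17

Ten DF minutes hold 17982 frames, so frame 292015 lies in block 16 (frames 287712–305693) with 4303 frames into that block.
The block's first minute is 1800 frames and the rest 1798 each; 4303 frames reaches minute 2, so 16 × 18 + 2 × 2 = 292 labels have been skipped so far.
Adding those back, label number 292015 + 292 = 292307 at 30 labels/s is 9743 s + 17 f = 2 h 42 min 23 s frame 17, i.e. 02:42:23;17.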